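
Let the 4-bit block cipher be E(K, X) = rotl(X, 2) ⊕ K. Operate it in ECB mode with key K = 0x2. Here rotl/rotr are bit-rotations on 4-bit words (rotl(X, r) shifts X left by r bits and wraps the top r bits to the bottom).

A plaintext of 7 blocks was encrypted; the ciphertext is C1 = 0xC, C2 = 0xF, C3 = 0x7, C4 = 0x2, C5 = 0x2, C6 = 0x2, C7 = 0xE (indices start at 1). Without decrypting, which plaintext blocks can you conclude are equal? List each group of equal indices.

P4 = P5 = P6

ECB encrypts each block independently with the same key, so equal ciphertext blocks imply equal plaintext blocks.
C4 = C5 = C6 = 0x2, so P4 = P5 = P6.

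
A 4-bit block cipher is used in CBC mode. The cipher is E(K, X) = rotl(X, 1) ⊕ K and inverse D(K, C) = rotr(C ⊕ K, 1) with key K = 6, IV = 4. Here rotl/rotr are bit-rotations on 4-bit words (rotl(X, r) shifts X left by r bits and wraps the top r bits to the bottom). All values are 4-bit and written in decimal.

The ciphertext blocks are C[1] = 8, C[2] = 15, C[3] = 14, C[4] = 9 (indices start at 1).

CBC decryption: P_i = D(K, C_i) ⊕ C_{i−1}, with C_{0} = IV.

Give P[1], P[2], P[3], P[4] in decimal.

P[1] = 3, P[2] = 4, P[3] = 11, P[4] = 1

P[1]: D(K, 8) = 7; 7 ⊕ 4 = 3.
P[2]: D(K, 15) = 12; 12 ⊕ 8 = 4.
P[3]: D(K, 14) = 4; 4 ⊕ 15 = 11.
P[4]: D(K, 9) = 15; 15 ⊕ 14 = 1.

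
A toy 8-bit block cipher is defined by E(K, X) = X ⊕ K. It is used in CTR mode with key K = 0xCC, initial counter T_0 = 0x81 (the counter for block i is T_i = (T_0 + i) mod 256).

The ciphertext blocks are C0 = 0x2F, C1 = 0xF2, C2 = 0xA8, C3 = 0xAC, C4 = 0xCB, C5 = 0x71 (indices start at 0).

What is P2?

CTR decryption: S_i = E(K, T_i) where T_i is the counter for block i; P_i = C_i ⊕ S_i.
P2: T = 0x83, S = E(K, T) = 0x4F; 0xA8 ⊕ 0x4F = 0xE7.

P2 = 0xE7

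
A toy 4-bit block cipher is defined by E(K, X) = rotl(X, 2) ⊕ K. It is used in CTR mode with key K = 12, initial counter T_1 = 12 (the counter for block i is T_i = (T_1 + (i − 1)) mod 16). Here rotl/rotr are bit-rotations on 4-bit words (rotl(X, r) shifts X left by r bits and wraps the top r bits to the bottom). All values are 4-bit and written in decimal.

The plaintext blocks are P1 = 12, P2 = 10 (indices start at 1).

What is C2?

C2 = 1

CTR encryption: S_i = E(K, T_i) where T_i is the counter for block i; C_i = P_i ⊕ S_i.
C1: T = 12, S = E(K, T) = 15; 12 ⊕ 15 = 3.
C2: T = 13, S = E(K, T) = 11; 10 ⊕ 11 = 1.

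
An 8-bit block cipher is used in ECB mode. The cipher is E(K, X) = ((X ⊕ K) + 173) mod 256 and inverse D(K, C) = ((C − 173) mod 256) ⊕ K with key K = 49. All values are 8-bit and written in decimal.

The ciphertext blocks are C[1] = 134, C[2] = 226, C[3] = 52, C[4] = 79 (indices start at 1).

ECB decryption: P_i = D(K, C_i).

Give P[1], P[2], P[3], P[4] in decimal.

P[1] = 232, P[2] = 4, P[3] = 182, P[4] = 147

P[1]: D(K, 134) = 232.
P[2]: D(K, 226) = 4.
P[3]: D(K, 52) = 182.
P[4]: D(K, 79) = 147.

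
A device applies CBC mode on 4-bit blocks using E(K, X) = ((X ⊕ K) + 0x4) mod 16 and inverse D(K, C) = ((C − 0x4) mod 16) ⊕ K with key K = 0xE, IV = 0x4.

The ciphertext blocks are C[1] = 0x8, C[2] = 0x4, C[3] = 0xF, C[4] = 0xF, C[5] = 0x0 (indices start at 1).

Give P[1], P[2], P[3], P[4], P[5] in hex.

CBC decryption: P_i = D(K, C_i) ⊕ C_{i−1}, with C_{0} = IV.
P[1]: D(K, 0x8) = 0xA; 0xA ⊕ 0x4 = 0xE.
P[2]: D(K, 0x4) = 0xE; 0xE ⊕ 0x8 = 0x6.
P[3]: D(K, 0xF) = 0x5; 0x5 ⊕ 0x4 = 0x1.
P[4]: D(K, 0xF) = 0x5; 0x5 ⊕ 0xF = 0xA.
P[5]: D(K, 0x0) = 0x2; 0x2 ⊕ 0xF = 0xD.

P[1] = 0xE, P[2] = 0x6, P[3] = 0x1, P[4] = 0xA, P[5] = 0xD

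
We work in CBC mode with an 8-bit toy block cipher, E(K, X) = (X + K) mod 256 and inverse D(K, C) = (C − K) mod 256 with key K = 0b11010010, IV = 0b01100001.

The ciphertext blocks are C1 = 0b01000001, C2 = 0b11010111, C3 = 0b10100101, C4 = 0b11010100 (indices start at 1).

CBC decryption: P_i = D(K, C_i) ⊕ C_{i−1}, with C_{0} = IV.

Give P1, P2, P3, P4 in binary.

P1: D(K, 0b01000001) = 0b01101111; 0b01101111 ⊕ 0b01100001 = 0b00001110.
P2: D(K, 0b11010111) = 0b00000101; 0b00000101 ⊕ 0b01000001 = 0b01000100.
P3: D(K, 0b10100101) = 0b11010011; 0b11010011 ⊕ 0b11010111 = 0b00000100.
P4: D(K, 0b11010100) = 0b00000010; 0b00000010 ⊕ 0b10100101 = 0b10100111.

P1 = 0b00001110, P2 = 0b01000100, P3 = 0b00000100, P4 = 0b10100111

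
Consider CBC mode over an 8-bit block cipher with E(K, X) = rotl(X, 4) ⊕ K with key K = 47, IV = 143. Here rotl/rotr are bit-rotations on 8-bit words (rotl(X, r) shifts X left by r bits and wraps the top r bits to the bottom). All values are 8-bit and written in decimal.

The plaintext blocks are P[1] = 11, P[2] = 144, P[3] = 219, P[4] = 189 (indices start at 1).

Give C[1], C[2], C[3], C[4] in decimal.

C[1] = 103, C[2] = 80, C[3] = 151, C[4] = 141

CBC encryption: C_i = E(K, P_i ⊕ C_{i−1}), with C_{0} = IV.
C[1]: P[1] ⊕ 143 = 132; E(K, 132) = 103.
C[2]: P[2] ⊕ 103 = 247; E(K, 247) = 80.
C[3]: P[3] ⊕ 80 = 139; E(K, 139) = 151.
C[4]: P[4] ⊕ 151 = 42; E(K, 42) = 141.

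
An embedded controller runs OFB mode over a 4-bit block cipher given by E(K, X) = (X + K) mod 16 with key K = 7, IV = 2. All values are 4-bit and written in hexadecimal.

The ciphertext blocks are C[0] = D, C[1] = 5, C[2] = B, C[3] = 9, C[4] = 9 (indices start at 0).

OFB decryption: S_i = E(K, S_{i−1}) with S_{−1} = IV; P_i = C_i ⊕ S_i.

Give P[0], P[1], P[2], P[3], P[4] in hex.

P[0] = 4, P[1] = 5, P[2] = C, P[3] = 7, P[4] = C

P[0]: S = E(K, 2) = 9; D ⊕ 9 = 4.
P[1]: S = E(K, 9) = 0; 5 ⊕ 0 = 5.
P[2]: S = E(K, 0) = 7; B ⊕ 7 = C.
P[3]: S = E(K, 7) = E; 9 ⊕ E = 7.
P[4]: S = E(K, E) = 5; 9 ⊕ 5 = C.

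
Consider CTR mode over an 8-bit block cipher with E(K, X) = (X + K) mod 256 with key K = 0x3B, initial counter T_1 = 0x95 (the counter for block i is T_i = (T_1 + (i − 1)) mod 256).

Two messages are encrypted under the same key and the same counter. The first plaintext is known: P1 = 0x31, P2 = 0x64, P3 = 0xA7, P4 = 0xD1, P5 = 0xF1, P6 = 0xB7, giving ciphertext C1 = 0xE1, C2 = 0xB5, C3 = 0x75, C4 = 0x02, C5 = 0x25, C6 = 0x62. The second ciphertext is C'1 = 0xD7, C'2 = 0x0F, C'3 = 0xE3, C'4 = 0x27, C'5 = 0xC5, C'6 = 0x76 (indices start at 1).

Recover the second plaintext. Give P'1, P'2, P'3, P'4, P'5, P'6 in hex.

P'1 = 0x07, P'2 = 0xDE, P'3 = 0x31, P'4 = 0xF4, P'5 = 0x11, P'6 = 0xA3

In CTR with a reused counter, both messages share the same keystream S_i, so C_i ⊕ C'_i = P_i ⊕ P'_i and thus P'_i = P_i ⊕ C_i ⊕ C'_i.
P'1: 0x31 ⊕ 0xE1 ⊕ 0xD7 = 0x07.
P'2: 0x64 ⊕ 0xB5 ⊕ 0x0F = 0xDE.
P'3: 0xA7 ⊕ 0x75 ⊕ 0xE3 = 0x31.
P'4: 0xD1 ⊕ 0x02 ⊕ 0x27 = 0xF4.
P'5: 0xF1 ⊕ 0x25 ⊕ 0xC5 = 0x11.
P'6: 0xB7 ⊕ 0x62 ⊕ 0x76 = 0xA3.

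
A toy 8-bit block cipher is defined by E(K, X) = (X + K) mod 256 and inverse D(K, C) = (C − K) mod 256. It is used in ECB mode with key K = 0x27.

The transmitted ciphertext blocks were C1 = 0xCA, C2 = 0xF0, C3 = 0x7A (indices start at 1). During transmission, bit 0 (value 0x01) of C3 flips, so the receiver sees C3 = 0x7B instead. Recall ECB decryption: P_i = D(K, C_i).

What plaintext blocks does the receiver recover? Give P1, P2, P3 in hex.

Only C3 changed, to 0x7B. In ECB, a change in C_i affects only P_i. Decrypting the received ciphertext:
P1: D(K, 0xCA) = 0xA3.
P2: D(K, 0xF0) = 0xC9.
P3: D(K, 0x7B) = 0x54.
Blocks that differ from the original plaintext: P3.

P1 = 0xA3, P2 = 0xC9, P3 = 0x54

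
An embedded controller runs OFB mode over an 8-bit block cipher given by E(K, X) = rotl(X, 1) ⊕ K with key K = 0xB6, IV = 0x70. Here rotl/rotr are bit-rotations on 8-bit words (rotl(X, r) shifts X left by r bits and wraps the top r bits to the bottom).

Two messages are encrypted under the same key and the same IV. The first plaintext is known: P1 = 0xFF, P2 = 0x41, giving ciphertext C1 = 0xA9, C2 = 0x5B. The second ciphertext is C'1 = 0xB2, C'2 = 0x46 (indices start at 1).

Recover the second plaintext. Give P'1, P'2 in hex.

In OFB with a reused IV, both messages share the same keystream S_i, so C_i ⊕ C'_i = P_i ⊕ P'_i and thus P'_i = P_i ⊕ C_i ⊕ C'_i.
P'1: 0xFF ⊕ 0xA9 ⊕ 0xB2 = 0xE4.
P'2: 0x41 ⊕ 0x5B ⊕ 0x46 = 0x5C.

P'1 = 0xE4, P'2 = 0x5C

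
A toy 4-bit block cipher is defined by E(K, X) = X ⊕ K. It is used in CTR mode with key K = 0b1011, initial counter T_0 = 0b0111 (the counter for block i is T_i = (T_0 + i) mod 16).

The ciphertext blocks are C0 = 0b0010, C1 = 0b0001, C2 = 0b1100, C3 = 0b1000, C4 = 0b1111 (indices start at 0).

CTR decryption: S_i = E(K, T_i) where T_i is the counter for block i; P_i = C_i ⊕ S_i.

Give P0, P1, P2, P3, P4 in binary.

P0 = 0b1110, P1 = 0b0010, P2 = 0b1110, P3 = 0b1001, P4 = 0b1111

P0: T = 0b0111, S = E(K, T) = 0b1100; 0b0010 ⊕ 0b1100 = 0b1110.
P1: T = 0b1000, S = E(K, T) = 0b0011; 0b0001 ⊕ 0b0011 = 0b0010.
P2: T = 0b1001, S = E(K, T) = 0b0010; 0b1100 ⊕ 0b0010 = 0b1110.
P3: T = 0b1010, S = E(K, T) = 0b0001; 0b1000 ⊕ 0b0001 = 0b1001.
P4: T = 0b1011, S = E(K, T) = 0b0000; 0b1111 ⊕ 0b0000 = 0b1111.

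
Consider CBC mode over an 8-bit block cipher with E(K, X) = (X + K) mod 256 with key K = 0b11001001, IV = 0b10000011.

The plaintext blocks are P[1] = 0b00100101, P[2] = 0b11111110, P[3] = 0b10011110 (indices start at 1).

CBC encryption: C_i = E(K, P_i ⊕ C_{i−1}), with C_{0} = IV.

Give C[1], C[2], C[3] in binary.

C[1]: P[1] ⊕ 0b10000011 = 0b10100110; E(K, 0b10100110) = 0b01101111.
C[2]: P[2] ⊕ 0b01101111 = 0b10010001; E(K, 0b10010001) = 0b01011010.
C[3]: P[3] ⊕ 0b01011010 = 0b11000100; E(K, 0b11000100) = 0b10001101.

C[1] = 0b01101111, C[2] = 0b01011010, C[3] = 0b10001101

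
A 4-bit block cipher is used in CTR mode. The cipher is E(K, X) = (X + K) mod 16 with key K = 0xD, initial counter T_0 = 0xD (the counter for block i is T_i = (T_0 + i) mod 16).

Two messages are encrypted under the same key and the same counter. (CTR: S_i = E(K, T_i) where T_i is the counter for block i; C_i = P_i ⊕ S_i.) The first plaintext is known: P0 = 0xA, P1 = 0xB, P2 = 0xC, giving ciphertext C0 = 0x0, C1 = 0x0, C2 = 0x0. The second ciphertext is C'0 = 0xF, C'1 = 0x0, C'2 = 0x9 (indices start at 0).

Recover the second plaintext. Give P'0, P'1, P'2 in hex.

P'0 = 0x5, P'1 = 0xB, P'2 = 0x5

In CTR with a reused counter, both messages share the same keystream S_i, so C_i ⊕ C'_i = P_i ⊕ P'_i and thus P'_i = P_i ⊕ C_i ⊕ C'_i.
P'0: 0xA ⊕ 0x0 ⊕ 0xF = 0x5.
P'1: 0xB ⊕ 0x0 ⊕ 0x0 = 0xB.
P'2: 0xC ⊕ 0x0 ⊕ 0x9 = 0x5.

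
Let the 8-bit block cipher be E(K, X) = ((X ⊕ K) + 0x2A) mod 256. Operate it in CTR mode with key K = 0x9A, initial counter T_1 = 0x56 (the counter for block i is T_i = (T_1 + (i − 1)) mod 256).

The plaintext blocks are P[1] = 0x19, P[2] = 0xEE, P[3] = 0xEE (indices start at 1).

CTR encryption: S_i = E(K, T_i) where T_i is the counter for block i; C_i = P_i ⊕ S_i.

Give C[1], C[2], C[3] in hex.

C[1] = 0xEF, C[2] = 0x19, C[3] = 0x02

C[1]: T = 0x56, S = E(K, T) = 0xF6; 0x19 ⊕ 0xF6 = 0xEF.
C[2]: T = 0x57, S = E(K, T) = 0xF7; 0xEE ⊕ 0xF7 = 0x19.
C[3]: T = 0x58, S = E(K, T) = 0xEC; 0xEE ⊕ 0xEC = 0x02.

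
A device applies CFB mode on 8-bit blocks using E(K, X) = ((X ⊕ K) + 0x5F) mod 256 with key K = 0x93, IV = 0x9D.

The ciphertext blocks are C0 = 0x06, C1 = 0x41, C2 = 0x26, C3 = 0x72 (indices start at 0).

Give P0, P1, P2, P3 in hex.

CFB decryption: P_i = C_i ⊕ E(K, C_{i−1}), with C_{−1} = IV.
P0: E(K, 0x9D) = 0x6D; 0x06 ⊕ 0x6D = 0x6B.
P1: E(K, 0x06) = 0xF4; 0x41 ⊕ 0xF4 = 0xB5.
P2: E(K, 0x41) = 0x31; 0x26 ⊕ 0x31 = 0x17.
P3: E(K, 0x26) = 0x14; 0x72 ⊕ 0x14 = 0x66.

P0 = 0x6B, P1 = 0xB5, P2 = 0x17, P3 = 0x66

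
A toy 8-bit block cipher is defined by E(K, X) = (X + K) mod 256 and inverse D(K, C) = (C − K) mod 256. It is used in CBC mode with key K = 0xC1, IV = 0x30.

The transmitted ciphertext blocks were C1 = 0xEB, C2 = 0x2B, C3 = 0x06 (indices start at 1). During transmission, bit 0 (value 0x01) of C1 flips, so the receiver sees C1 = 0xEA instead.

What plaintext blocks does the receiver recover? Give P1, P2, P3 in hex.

CBC decryption: P_i = D(K, C_i) ⊕ C_{i−1}, with C_{0} = IV.
Only C1 changed, to 0xEA. In CBC, a change in C_i garbles P_i and flips the same bit in P_{i+1}. Decrypting the received ciphertext:
P1: D(K, 0xEA) = 0x29; 0x29 ⊕ 0x30 = 0x19.
P2: D(K, 0x2B) = 0x6A; 0x6A ⊕ 0xEA = 0x80.
P3: D(K, 0x06) = 0x45; 0x45 ⊕ 0x2B = 0x6E.
Blocks that differ from the original plaintext: P1, P2.

P1 = 0x19, P2 = 0x80, P3 = 0x6E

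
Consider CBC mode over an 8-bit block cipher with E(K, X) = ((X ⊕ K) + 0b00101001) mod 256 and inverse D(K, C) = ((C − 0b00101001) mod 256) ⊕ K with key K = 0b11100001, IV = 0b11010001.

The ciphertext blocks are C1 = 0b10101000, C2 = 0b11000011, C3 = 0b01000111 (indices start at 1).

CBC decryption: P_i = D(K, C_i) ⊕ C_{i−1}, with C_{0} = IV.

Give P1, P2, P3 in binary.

P1 = 0b01001111, P2 = 0b11010011, P3 = 0b00111100

P1: D(K, 0b10101000) = 0b10011110; 0b10011110 ⊕ 0b11010001 = 0b01001111.
P2: D(K, 0b11000011) = 0b01111011; 0b01111011 ⊕ 0b10101000 = 0b11010011.
P3: D(K, 0b01000111) = 0b11111111; 0b11111111 ⊕ 0b11000011 = 0b00111100.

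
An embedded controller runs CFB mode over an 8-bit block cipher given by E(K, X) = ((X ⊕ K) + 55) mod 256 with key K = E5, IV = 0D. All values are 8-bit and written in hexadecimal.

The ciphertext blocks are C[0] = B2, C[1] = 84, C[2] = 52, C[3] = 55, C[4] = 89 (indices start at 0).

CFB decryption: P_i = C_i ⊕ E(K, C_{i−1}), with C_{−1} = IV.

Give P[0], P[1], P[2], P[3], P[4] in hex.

P[0]: E(K, 0D) = 3D; B2 ⊕ 3D = 8F.
P[1]: E(K, B2) = AC; 84 ⊕ AC = 28.
P[2]: E(K, 84) = B6; 52 ⊕ B6 = E4.
P[3]: E(K, 52) = 0C; 55 ⊕ 0C = 59.
P[4]: E(K, 55) = 05; 89 ⊕ 05 = 8C.

P[0] = 8F, P[1] = 28, P[2] = E4, P[3] = 59, P[4] = 8C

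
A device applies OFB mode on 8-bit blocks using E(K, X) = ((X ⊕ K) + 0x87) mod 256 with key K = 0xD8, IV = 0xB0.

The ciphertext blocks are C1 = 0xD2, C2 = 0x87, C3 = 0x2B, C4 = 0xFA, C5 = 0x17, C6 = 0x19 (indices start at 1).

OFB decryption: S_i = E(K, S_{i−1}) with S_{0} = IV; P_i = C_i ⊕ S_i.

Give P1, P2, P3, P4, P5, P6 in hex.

P1: S = E(K, 0xB0) = 0xEF; 0xD2 ⊕ 0xEF = 0x3D.
P2: S = E(K, 0xEF) = 0xBE; 0x87 ⊕ 0xBE = 0x39.
P3: S = E(K, 0xBE) = 0xED; 0x2B ⊕ 0xED = 0xC6.
P4: S = E(K, 0xED) = 0xBC; 0xFA ⊕ 0xBC = 0x46.
P5: S = E(K, 0xBC) = 0xEB; 0x17 ⊕ 0xEB = 0xFC.
P6: S = E(K, 0xEB) = 0xBA; 0x19 ⊕ 0xBA = 0xA3.

P1 = 0x3D, P2 = 0x39, P3 = 0xC6, P4 = 0x46, P5 = 0xFC, P6 = 0xA3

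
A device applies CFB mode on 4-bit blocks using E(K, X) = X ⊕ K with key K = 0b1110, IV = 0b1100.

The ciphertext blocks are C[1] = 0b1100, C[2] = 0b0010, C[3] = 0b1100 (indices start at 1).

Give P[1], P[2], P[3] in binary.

CFB decryption: P_i = C_i ⊕ E(K, C_{i−1}), with C_{0} = IV.
P[1]: E(K, 0b1100) = 0b0010; 0b1100 ⊕ 0b0010 = 0b1110.
P[2]: E(K, 0b1100) = 0b0010; 0b0010 ⊕ 0b0010 = 0b0000.
P[3]: E(K, 0b0010) = 0b1100; 0b1100 ⊕ 0b1100 = 0b0000.

P[1] = 0b1110, P[2] = 0b0000, P[3] = 0b0000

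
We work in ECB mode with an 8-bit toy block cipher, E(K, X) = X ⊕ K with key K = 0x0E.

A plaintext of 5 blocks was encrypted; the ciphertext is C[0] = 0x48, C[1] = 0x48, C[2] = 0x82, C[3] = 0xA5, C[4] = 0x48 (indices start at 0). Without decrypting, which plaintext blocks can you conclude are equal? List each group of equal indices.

ECB encrypts each block independently with the same key, so equal ciphertext blocks imply equal plaintext blocks.
C[0] = C[1] = C[4] = 0x48, so P[0] = P[1] = P[4].

P[0] = P[1] = P[4]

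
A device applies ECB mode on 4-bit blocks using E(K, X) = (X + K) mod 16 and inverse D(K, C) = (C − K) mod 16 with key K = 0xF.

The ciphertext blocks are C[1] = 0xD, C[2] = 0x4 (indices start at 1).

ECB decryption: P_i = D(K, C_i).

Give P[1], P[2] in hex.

P[1]: D(K, 0xD) = 0xE.
P[2]: D(K, 0x4) = 0x5.

P[1] = 0xE, P[2] = 0x5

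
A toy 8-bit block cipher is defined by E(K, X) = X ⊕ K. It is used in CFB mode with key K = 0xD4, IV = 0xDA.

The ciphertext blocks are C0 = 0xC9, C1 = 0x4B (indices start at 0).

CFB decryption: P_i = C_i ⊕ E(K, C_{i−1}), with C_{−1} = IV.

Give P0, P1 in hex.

P0 = 0xC7, P1 = 0x56

P0: E(K, 0xDA) = 0x0E; 0xC9 ⊕ 0x0E = 0xC7.
P1: E(K, 0xC9) = 0x1D; 0x4B ⊕ 0x1D = 0x56.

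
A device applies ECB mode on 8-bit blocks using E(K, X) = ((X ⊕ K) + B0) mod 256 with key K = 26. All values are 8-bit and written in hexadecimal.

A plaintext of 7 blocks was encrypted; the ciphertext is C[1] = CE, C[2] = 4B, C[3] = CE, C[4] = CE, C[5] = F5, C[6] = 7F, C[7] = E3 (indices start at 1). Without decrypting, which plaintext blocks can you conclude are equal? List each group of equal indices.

ECB encrypts each block independently with the same key, so equal ciphertext blocks imply equal plaintext blocks.
C[1] = C[3] = C[4] = CE, so P[1] = P[3] = P[4].

P[1] = P[3] = P[4]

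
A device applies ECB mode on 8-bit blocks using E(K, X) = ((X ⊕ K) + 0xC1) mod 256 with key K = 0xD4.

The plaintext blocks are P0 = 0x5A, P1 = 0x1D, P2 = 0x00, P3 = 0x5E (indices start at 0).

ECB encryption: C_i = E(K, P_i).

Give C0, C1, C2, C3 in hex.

C0 = 0x4F, C1 = 0x8A, C2 = 0x95, C3 = 0x4B

C0: E(K, 0x5A) = 0x4F.
C1: E(K, 0x1D) = 0x8A.
C2: E(K, 0x00) = 0x95.
C3: E(K, 0x5E) = 0x4B.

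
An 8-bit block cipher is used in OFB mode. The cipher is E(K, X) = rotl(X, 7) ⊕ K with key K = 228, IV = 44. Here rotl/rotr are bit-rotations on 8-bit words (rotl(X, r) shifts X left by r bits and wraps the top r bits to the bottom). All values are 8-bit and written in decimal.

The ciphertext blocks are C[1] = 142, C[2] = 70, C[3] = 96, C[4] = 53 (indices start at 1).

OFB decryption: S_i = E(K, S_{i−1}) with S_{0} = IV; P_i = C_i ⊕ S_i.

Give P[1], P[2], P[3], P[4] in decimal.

P[1]: S = E(K, 44) = 242; 142 ⊕ 242 = 124.
P[2]: S = E(K, 242) = 157; 70 ⊕ 157 = 219.
P[3]: S = E(K, 157) = 42; 96 ⊕ 42 = 74.
P[4]: S = E(K, 42) = 241; 53 ⊕ 241 = 196.

P[1] = 124, P[2] = 219, P[3] = 74, P[4] = 196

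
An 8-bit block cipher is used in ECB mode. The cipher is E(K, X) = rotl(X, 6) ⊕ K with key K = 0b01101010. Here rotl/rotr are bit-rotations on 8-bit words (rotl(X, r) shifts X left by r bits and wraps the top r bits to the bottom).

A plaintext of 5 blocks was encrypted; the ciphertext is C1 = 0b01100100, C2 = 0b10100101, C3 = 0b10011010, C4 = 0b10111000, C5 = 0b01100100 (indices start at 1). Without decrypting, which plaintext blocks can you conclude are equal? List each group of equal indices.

ECB encrypts each block independently with the same key, so equal ciphertext blocks imply equal plaintext blocks.
C1 = C5 = 0b01100100, so P1 = P5.

P1 = P5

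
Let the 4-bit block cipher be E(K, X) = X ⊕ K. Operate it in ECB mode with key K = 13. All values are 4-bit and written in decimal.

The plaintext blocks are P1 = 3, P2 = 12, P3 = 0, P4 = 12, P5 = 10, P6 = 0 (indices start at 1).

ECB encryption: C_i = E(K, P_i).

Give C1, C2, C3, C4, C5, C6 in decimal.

C1: E(K, 3) = 14.
C2: E(K, 12) = 1.
C3: E(K, 0) = 13.
C4: E(K, 12) = 1.
C5: E(K, 10) = 7.
C6: E(K, 0) = 13.

C1 = 14, C2 = 1, C3 = 13, C4 = 1, C5 = 7, C6 = 13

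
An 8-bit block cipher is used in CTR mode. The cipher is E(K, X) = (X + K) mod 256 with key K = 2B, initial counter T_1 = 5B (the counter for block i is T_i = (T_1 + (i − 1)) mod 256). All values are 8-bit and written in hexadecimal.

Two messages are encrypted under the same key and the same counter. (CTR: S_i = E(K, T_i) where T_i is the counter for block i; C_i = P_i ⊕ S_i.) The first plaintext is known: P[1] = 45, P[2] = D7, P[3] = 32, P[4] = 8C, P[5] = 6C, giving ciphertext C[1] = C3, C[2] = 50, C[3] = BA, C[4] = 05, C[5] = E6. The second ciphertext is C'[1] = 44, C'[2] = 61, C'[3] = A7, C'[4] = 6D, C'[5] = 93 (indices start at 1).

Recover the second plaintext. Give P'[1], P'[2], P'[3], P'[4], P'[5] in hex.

P'[1] = C2, P'[2] = E6, P'[3] = 2F, P'[4] = E4, P'[5] = 19

In CTR with a reused counter, both messages share the same keystream S_i, so C_i ⊕ C'_i = P_i ⊕ P'_i and thus P'_i = P_i ⊕ C_i ⊕ C'_i.
P'[1]: 45 ⊕ C3 ⊕ 44 = C2.
P'[2]: D7 ⊕ 50 ⊕ 61 = E6.
P'[3]: 32 ⊕ BA ⊕ A7 = 2F.
P'[4]: 8C ⊕ 05 ⊕ 6D = E4.
P'[5]: 6C ⊕ E6 ⊕ 93 = 19.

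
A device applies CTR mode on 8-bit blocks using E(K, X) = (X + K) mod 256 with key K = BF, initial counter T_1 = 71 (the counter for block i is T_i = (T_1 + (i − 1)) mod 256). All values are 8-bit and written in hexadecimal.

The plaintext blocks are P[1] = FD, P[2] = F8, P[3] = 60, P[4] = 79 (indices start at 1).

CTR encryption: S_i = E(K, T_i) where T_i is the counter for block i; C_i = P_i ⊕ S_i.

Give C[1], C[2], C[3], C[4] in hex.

C[1] = CD, C[2] = C9, C[3] = 52, C[4] = 4A

C[1]: T = 71, S = E(K, T) = 30; FD ⊕ 30 = CD.
C[2]: T = 72, S = E(K, T) = 31; F8 ⊕ 31 = C9.
C[3]: T = 73, S = E(K, T) = 32; 60 ⊕ 32 = 52.
C[4]: T = 74, S = E(K, T) = 33; 79 ⊕ 33 = 4A.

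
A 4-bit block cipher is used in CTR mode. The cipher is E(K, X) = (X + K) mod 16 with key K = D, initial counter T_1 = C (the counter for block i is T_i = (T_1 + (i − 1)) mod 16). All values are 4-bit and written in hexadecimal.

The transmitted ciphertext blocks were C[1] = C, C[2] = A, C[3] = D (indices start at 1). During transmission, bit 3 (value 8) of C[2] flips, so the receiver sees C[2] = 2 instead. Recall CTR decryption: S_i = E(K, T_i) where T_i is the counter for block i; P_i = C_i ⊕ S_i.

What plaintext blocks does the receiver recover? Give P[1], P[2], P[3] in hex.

Only C[2] changed, to 2. In CTR, a change in C_i flips the same bit in P_i only; the keystream is unaffected. Decrypting the received ciphertext:
P[1]: T = C, S = E(K, T) = 9; C ⊕ 9 = 5.
P[2]: T = D, S = E(K, T) = A; 2 ⊕ A = 8.
P[3]: T = E, S = E(K, T) = B; D ⊕ B = 6.
Blocks that differ from the original plaintext: P[2].

P[1] = 5, P[2] = 8, P[3] = 6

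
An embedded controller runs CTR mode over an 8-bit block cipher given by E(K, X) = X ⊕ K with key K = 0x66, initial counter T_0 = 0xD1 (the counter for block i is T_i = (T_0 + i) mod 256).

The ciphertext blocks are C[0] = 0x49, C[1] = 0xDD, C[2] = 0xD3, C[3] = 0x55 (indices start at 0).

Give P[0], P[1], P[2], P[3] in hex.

P[0] = 0xFE, P[1] = 0x69, P[2] = 0x66, P[3] = 0xE7

CTR decryption: S_i = E(K, T_i) where T_i is the counter for block i; P_i = C_i ⊕ S_i.
P[0]: T = 0xD1, S = E(K, T) = 0xB7; 0x49 ⊕ 0xB7 = 0xFE.
P[1]: T = 0xD2, S = E(K, T) = 0xB4; 0xDD ⊕ 0xB4 = 0x69.
P[2]: T = 0xD3, S = E(K, T) = 0xB5; 0xD3 ⊕ 0xB5 = 0x66.
P[3]: T = 0xD4, S = E(K, T) = 0xB2; 0x55 ⊕ 0xB2 = 0xE7.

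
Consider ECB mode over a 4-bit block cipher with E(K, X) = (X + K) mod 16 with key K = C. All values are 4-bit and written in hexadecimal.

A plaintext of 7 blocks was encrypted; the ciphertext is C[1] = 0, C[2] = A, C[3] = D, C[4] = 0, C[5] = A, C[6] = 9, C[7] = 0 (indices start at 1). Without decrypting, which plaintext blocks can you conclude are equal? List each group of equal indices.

P[1] = P[4] = P[7]; P[2] = P[5]

ECB encrypts each block independently with the same key, so equal ciphertext blocks imply equal plaintext blocks.
C[1] = C[4] = C[7] = 0, so P[1] = P[4] = P[7].
C[2] = C[5] = A, so P[2] = P[5].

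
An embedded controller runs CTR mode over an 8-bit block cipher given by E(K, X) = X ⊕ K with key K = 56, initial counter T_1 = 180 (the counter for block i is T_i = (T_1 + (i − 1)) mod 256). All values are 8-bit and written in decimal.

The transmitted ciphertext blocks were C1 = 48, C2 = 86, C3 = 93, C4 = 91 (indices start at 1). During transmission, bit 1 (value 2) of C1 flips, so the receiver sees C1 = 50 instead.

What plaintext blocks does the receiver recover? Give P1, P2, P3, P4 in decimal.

P1 = 190, P2 = 219, P3 = 211, P4 = 212

CTR decryption: S_i = E(K, T_i) where T_i is the counter for block i; P_i = C_i ⊕ S_i.
Only C1 changed, to 50. In CTR, a change in C_i flips the same bit in P_i only; the keystream is unaffected. Decrypting the received ciphertext:
P1: T = 180, S = E(K, T) = 140; 50 ⊕ 140 = 190.
P2: T = 181, S = E(K, T) = 141; 86 ⊕ 141 = 219.
P3: T = 182, S = E(K, T) = 142; 93 ⊕ 142 = 211.
P4: T = 183, S = E(K, T) = 143; 91 ⊕ 143 = 212.
Blocks that differ from the original plaintext: P1.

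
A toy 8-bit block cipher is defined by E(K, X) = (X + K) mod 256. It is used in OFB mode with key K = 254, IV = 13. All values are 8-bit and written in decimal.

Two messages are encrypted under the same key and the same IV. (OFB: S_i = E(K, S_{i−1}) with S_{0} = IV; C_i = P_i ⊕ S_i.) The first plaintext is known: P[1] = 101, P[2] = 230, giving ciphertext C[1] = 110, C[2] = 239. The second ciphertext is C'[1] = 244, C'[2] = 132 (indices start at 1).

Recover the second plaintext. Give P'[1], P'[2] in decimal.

P'[1] = 255, P'[2] = 141

In OFB with a reused IV, both messages share the same keystream S_i, so C_i ⊕ C'_i = P_i ⊕ P'_i and thus P'_i = P_i ⊕ C_i ⊕ C'_i.
P'[1]: 101 ⊕ 110 ⊕ 244 = 255.
P'[2]: 230 ⊕ 239 ⊕ 132 = 141.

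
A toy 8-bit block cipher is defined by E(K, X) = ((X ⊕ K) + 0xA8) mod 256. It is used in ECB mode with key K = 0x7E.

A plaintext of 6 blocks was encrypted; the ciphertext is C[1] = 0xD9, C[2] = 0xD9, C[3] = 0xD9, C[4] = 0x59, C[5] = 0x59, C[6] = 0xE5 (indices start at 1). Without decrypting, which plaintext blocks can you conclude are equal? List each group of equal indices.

P[1] = P[2] = P[3]; P[4] = P[5]

ECB encrypts each block independently with the same key, so equal ciphertext blocks imply equal plaintext blocks.
C[1] = C[2] = C[3] = 0xD9, so P[1] = P[2] = P[3].
C[4] = C[5] = 0x59, so P[4] = P[5].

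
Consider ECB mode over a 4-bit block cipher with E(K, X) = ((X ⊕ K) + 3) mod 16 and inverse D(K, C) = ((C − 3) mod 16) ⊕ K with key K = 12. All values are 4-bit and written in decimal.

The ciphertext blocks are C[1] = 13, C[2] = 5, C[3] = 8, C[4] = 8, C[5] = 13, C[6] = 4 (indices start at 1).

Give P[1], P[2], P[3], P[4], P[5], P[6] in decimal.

P[1] = 6, P[2] = 14, P[3] = 9, P[4] = 9, P[5] = 6, P[6] = 13

ECB decryption: P_i = D(K, C_i).
P[1]: D(K, 13) = 6.
P[2]: D(K, 5) = 14.
P[3]: D(K, 8) = 9.
P[4]: D(K, 8) = 9.
P[5]: D(K, 13) = 6.
P[6]: D(K, 4) = 13.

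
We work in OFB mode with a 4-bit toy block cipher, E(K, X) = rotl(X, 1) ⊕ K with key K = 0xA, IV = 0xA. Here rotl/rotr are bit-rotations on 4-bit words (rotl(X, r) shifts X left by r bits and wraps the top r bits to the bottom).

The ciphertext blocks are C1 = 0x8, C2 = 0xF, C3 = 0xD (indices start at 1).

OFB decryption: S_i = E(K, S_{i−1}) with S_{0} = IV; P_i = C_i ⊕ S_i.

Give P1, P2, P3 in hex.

P1 = 0x7, P2 = 0xA, P3 = 0xD

P1: S = E(K, 0xA) = 0xF; 0x8 ⊕ 0xF = 0x7.
P2: S = E(K, 0xF) = 0x5; 0xF ⊕ 0x5 = 0xA.
P3: S = E(K, 0x5) = 0x0; 0xD ⊕ 0x0 = 0xD.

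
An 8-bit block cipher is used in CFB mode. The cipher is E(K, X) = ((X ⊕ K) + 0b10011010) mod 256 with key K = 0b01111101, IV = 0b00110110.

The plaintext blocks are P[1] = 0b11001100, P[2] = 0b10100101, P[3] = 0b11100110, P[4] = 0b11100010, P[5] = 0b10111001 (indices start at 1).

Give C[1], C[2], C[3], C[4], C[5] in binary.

CFB encryption: C_i = P_i ⊕ E(K, C_{i−1}), with C_{0} = IV.
C[1]: E(K, 0b00110110) = 0b11100101; 0b11001100 ⊕ 0b11100101 = 0b00101001.
C[2]: E(K, 0b00101001) = 0b11101110; 0b10100101 ⊕ 0b11101110 = 0b01001011.
C[3]: E(K, 0b01001011) = 0b11010000; 0b11100110 ⊕ 0b11010000 = 0b00110110.
C[4]: E(K, 0b00110110) = 0b11100101; 0b11100010 ⊕ 0b11100101 = 0b00000111.
C[5]: E(K, 0b00000111) = 0b00010100; 0b10111001 ⊕ 0b00010100 = 0b10101101.

C[1] = 0b00101001, C[2] = 0b01001011, C[3] = 0b00110110, C[4] = 0b00000111, C[5] = 0b10101101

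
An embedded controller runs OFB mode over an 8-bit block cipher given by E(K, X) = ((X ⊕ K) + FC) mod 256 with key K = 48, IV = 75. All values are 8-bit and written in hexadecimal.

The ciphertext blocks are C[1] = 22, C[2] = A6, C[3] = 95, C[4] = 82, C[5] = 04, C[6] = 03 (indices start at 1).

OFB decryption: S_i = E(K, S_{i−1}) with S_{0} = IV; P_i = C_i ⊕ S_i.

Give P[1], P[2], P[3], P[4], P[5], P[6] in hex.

P[1]: S = E(K, 75) = 39; 22 ⊕ 39 = 1B.
P[2]: S = E(K, 39) = 6D; A6 ⊕ 6D = CB.
P[3]: S = E(K, 6D) = 21; 95 ⊕ 21 = B4.
P[4]: S = E(K, 21) = 65; 82 ⊕ 65 = E7.
P[5]: S = E(K, 65) = 29; 04 ⊕ 29 = 2D.
P[6]: S = E(K, 29) = 5D; 03 ⊕ 5D = 5E.

P[1] = 1B, P[2] = CB, P[3] = B4, P[4] = E7, P[5] = 2D, P[6] = 5E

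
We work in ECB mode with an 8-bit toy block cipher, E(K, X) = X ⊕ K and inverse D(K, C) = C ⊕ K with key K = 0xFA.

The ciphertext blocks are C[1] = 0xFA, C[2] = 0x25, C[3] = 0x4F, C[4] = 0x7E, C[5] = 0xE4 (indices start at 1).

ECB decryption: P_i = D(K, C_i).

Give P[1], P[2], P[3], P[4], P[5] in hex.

P[1] = 0x00, P[2] = 0xDF, P[3] = 0xB5, P[4] = 0x84, P[5] = 0x1E

P[1]: D(K, 0xFA) = 0x00.
P[2]: D(K, 0x25) = 0xDF.
P[3]: D(K, 0x4F) = 0xB5.
P[4]: D(K, 0x7E) = 0x84.
P[5]: D(K, 0xE4) = 0x1E.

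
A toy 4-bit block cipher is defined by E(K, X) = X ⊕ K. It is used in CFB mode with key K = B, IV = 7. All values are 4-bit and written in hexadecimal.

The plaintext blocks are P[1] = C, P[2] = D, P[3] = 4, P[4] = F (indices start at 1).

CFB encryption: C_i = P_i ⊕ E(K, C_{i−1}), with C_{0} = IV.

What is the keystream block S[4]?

2

C[1]: E(K, 7) = C; C ⊕ C = 0.
C[2]: E(K, 0) = B; D ⊕ B = 6.
C[3]: E(K, 6) = D; 4 ⊕ D = 9.
C[4]: E(K, 9) = 2; F ⊕ 2 = D.
So S[4] = 2.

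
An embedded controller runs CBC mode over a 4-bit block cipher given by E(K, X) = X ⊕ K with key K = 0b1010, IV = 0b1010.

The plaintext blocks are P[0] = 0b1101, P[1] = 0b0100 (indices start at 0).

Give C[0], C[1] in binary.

C[0] = 0b1101, C[1] = 0b0011

CBC encryption: C_i = E(K, P_i ⊕ C_{i−1}), with C_{−1} = IV.
C[0]: P[0] ⊕ 0b1010 = 0b0111; E(K, 0b0111) = 0b1101.
C[1]: P[1] ⊕ 0b1101 = 0b1001; E(K, 0b1001) = 0b0011.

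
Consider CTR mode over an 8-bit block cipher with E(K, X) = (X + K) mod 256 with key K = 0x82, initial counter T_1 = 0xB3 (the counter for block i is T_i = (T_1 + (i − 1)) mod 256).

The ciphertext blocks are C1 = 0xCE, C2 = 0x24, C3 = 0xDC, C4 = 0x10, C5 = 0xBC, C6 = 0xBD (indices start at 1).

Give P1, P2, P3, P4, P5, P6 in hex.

P1 = 0xFB, P2 = 0x12, P3 = 0xEB, P4 = 0x28, P5 = 0x85, P6 = 0x87

CTR decryption: S_i = E(K, T_i) where T_i is the counter for block i; P_i = C_i ⊕ S_i.
P1: T = 0xB3, S = E(K, T) = 0x35; 0xCE ⊕ 0x35 = 0xFB.
P2: T = 0xB4, S = E(K, T) = 0x36; 0x24 ⊕ 0x36 = 0x12.
P3: T = 0xB5, S = E(K, T) = 0x37; 0xDC ⊕ 0x37 = 0xEB.
P4: T = 0xB6, S = E(K, T) = 0x38; 0x10 ⊕ 0x38 = 0x28.
P5: T = 0xB7, S = E(K, T) = 0x39; 0xBC ⊕ 0x39 = 0x85.
P6: T = 0xB8, S = E(K, T) = 0x3A; 0xBD ⊕ 0x3A = 0x87.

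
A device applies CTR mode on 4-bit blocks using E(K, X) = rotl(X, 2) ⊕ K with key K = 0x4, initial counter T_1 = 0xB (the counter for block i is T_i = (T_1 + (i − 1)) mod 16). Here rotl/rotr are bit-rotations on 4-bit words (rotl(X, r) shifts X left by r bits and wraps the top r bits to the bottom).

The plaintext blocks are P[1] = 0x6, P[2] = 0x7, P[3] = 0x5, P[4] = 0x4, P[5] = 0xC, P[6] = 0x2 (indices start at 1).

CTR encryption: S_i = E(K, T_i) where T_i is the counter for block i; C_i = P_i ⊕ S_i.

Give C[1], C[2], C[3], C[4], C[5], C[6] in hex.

C[1] = 0xC, C[2] = 0x0, C[3] = 0x6, C[4] = 0xB, C[5] = 0x7, C[6] = 0x6

C[1]: T = 0xB, S = E(K, T) = 0xA; 0x6 ⊕ 0xA = 0xC.
C[2]: T = 0xC, S = E(K, T) = 0x7; 0x7 ⊕ 0x7 = 0x0.
C[3]: T = 0xD, S = E(K, T) = 0x3; 0x5 ⊕ 0x3 = 0x6.
C[4]: T = 0xE, S = E(K, T) = 0xF; 0x4 ⊕ 0xF = 0xB.
C[5]: T = 0xF, S = E(K, T) = 0xB; 0xC ⊕ 0xB = 0x7.
C[6]: T = 0x0, S = E(K, T) = 0x4; 0x2 ⊕ 0x4 = 0x6.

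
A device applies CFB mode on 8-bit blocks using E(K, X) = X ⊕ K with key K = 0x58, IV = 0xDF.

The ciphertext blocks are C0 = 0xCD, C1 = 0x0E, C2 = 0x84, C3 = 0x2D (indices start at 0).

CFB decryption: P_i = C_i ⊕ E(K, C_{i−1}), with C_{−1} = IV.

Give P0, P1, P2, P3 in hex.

P0 = 0x4A, P1 = 0x9B, P2 = 0xD2, P3 = 0xF1

P0: E(K, 0xDF) = 0x87; 0xCD ⊕ 0x87 = 0x4A.
P1: E(K, 0xCD) = 0x95; 0x0E ⊕ 0x95 = 0x9B.
P2: E(K, 0x0E) = 0x56; 0x84 ⊕ 0x56 = 0xD2.
P3: E(K, 0x84) = 0xDC; 0x2D ⊕ 0xDC = 0xF1.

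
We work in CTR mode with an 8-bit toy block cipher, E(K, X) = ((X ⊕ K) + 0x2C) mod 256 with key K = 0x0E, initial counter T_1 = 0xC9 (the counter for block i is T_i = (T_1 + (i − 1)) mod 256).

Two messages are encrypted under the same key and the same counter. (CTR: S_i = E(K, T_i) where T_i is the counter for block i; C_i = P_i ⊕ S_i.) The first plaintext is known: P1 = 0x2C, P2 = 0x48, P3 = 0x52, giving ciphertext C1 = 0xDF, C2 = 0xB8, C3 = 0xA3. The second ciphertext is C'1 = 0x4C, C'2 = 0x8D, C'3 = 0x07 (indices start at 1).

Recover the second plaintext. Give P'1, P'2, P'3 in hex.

In CTR with a reused counter, both messages share the same keystream S_i, so C_i ⊕ C'_i = P_i ⊕ P'_i and thus P'_i = P_i ⊕ C_i ⊕ C'_i.
P'1: 0x2C ⊕ 0xDF ⊕ 0x4C = 0xBF.
P'2: 0x48 ⊕ 0xB8 ⊕ 0x8D = 0x7D.
P'3: 0x52 ⊕ 0xA3 ⊕ 0x07 = 0xF6.

P'1 = 0xBF, P'2 = 0x7D, P'3 = 0xF6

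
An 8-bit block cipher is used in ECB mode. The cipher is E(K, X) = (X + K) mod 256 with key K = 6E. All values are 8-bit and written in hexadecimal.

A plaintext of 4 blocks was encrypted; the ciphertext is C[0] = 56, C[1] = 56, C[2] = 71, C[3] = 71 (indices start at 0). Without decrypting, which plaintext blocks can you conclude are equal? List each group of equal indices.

P[0] = P[1]; P[2] = P[3]

ECB encrypts each block independently with the same key, so equal ciphertext blocks imply equal plaintext blocks.
C[0] = C[1] = 56, so P[0] = P[1].
C[2] = C[3] = 71, so P[2] = P[3].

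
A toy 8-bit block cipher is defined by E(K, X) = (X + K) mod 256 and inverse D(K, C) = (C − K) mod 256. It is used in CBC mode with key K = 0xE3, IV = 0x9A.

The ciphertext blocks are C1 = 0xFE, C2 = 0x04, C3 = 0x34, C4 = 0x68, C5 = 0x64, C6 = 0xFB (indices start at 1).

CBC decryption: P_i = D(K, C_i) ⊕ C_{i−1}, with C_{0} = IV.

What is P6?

P6: D(K, 0xFB) = 0x18; 0x18 ⊕ 0x64 = 0x7C.

P6 = 0x7C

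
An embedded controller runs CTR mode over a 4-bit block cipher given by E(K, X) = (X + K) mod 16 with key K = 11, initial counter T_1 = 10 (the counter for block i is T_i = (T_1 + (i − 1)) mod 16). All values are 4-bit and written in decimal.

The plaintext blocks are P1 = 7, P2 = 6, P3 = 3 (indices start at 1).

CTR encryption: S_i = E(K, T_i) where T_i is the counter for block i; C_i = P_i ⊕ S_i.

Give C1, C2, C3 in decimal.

C1 = 2, C2 = 0, C3 = 4

C1: T = 10, S = E(K, T) = 5; 7 ⊕ 5 = 2.
C2: T = 11, S = E(K, T) = 6; 6 ⊕ 6 = 0.
C3: T = 12, S = E(K, T) = 7; 3 ⊕ 7 = 4.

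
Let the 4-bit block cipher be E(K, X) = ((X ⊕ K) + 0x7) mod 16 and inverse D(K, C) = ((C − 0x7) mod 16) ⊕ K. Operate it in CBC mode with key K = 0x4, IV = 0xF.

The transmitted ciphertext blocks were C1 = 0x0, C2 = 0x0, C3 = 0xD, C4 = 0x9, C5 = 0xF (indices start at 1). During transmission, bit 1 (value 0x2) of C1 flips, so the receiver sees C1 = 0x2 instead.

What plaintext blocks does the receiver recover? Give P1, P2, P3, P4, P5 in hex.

CBC decryption: P_i = D(K, C_i) ⊕ C_{i−1}, with C_{0} = IV.
Only C1 changed, to 0x2. In CBC, a change in C_i garbles P_i and flips the same bit in P_{i+1}. Decrypting the received ciphertext:
P1: D(K, 0x2) = 0xF; 0xF ⊕ 0xF = 0x0.
P2: D(K, 0x0) = 0xD; 0xD ⊕ 0x2 = 0xF.
P3: D(K, 0xD) = 0x2; 0x2 ⊕ 0x0 = 0x2.
P4: D(K, 0x9) = 0x6; 0x6 ⊕ 0xD = 0xB.
P5: D(K, 0xF) = 0xC; 0xC ⊕ 0x9 = 0x5.
Blocks that differ from the original plaintext: P1, P2.

P1 = 0x0, P2 = 0xF, P3 = 0x2, P4 = 0xB, P5 = 0x5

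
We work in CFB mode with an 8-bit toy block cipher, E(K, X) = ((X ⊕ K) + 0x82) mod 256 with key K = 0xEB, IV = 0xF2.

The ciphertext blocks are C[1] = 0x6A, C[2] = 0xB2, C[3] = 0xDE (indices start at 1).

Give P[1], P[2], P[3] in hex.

CFB decryption: P_i = C_i ⊕ E(K, C_{i−1}), with C_{0} = IV.
P[1]: E(K, 0xF2) = 0x9B; 0x6A ⊕ 0x9B = 0xF1.
P[2]: E(K, 0x6A) = 0x03; 0xB2 ⊕ 0x03 = 0xB1.
P[3]: E(K, 0xB2) = 0xDB; 0xDE ⊕ 0xDB = 0x05.

P[1] = 0xF1, P[2] = 0xB1, P[3] = 0x05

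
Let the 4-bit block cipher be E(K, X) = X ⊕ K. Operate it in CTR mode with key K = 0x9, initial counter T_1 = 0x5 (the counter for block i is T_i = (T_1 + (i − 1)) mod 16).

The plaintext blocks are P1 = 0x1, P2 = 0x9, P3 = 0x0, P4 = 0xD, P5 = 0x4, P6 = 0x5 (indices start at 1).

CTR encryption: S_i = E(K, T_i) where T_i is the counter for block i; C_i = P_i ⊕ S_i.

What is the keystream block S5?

C1: T = 0x5, S = E(K, T) = 0xC; 0x1 ⊕ 0xC = 0xD.
C2: T = 0x6, S = E(K, T) = 0xF; 0x9 ⊕ 0xF = 0x6.
C3: T = 0x7, S = E(K, T) = 0xE; 0x0 ⊕ 0xE = 0xE.
C4: T = 0x8, S = E(K, T) = 0x1; 0xD ⊕ 0x1 = 0xC.
C5: T = 0x9, S = E(K, T) = 0x0; 0x4 ⊕ 0x0 = 0x4.
So S5 = 0x0.

0x0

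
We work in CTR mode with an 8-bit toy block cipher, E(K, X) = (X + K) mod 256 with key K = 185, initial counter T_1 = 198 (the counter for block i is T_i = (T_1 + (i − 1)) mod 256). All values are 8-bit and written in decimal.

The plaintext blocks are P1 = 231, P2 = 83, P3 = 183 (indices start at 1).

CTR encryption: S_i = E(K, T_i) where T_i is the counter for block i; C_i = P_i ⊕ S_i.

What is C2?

C1: T = 198, S = E(K, T) = 127; 231 ⊕ 127 = 152.
C2: T = 199, S = E(K, T) = 128; 83 ⊕ 128 = 211.

C2 = 211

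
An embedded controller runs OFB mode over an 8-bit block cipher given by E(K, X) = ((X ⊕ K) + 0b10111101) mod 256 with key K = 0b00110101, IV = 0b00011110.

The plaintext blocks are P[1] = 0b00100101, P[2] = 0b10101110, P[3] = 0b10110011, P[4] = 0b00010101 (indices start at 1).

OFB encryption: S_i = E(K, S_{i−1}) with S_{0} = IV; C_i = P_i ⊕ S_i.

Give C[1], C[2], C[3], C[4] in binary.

C[1]: S = E(K, 0b00011110) = 0b11101000; 0b00100101 ⊕ 0b11101000 = 0b11001101.
C[2]: S = E(K, 0b11101000) = 0b10011010; 0b10101110 ⊕ 0b10011010 = 0b00110100.
C[3]: S = E(K, 0b10011010) = 0b01101100; 0b10110011 ⊕ 0b01101100 = 0b11011111.
C[4]: S = E(K, 0b01101100) = 0b00010110; 0b00010101 ⊕ 0b00010110 = 0b00000011.

C[1] = 0b11001101, C[2] = 0b00110100, C[3] = 0b11011111, C[4] = 0b00000011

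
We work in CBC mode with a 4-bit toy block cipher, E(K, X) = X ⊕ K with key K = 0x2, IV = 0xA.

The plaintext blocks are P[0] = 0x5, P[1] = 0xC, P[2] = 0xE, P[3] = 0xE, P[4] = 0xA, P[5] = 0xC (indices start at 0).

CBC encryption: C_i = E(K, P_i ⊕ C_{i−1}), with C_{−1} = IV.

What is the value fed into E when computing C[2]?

0xD

C[0]: P[0] ⊕ 0xA = 0xF; E(K, 0xF) = 0xD.
C[1]: P[1] ⊕ 0xD = 0x1; E(K, 0x1) = 0x3.
C[2]: P[2] ⊕ 0x3 = 0xD; E(K, 0xD) = 0xF.
So the input to E for block [2] is 0xD.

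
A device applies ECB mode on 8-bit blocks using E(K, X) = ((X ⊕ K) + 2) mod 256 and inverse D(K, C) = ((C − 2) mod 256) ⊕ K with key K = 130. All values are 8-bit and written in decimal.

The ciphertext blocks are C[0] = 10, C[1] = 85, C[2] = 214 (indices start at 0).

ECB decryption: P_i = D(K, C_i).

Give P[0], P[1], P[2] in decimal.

P[0] = 138, P[1] = 209, P[2] = 86

P[0]: D(K, 10) = 138.
P[1]: D(K, 85) = 209.
P[2]: D(K, 214) = 86.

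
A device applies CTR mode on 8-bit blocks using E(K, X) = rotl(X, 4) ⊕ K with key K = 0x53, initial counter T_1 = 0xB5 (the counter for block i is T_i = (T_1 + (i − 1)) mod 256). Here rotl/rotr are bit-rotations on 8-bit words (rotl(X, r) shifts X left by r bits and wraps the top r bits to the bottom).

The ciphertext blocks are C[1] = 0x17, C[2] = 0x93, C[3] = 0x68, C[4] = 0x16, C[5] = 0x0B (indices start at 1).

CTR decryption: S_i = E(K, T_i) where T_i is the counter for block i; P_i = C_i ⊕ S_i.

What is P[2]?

P[2]: T = 0xB6, S = E(K, T) = 0x38; 0x93 ⊕ 0x38 = 0xAB.

P[2] = 0xAB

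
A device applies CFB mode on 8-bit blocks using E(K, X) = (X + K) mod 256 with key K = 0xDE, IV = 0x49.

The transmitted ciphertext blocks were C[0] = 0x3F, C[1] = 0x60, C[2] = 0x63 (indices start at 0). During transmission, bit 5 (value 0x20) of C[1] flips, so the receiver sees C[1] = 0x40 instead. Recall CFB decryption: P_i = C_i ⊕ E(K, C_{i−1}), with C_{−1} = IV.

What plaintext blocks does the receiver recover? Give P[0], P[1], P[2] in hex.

Only C[1] changed, to 0x40. In CFB, a change in C_i flips the same bit in P_i and garbles P_{i+1}. Decrypting the received ciphertext:
P[0]: E(K, 0x49) = 0x27; 0x3F ⊕ 0x27 = 0x18.
P[1]: E(K, 0x3F) = 0x1D; 0x40 ⊕ 0x1D = 0x5D.
P[2]: E(K, 0x40) = 0x1E; 0x63 ⊕ 0x1E = 0x7D.
Blocks that differ from the original plaintext: P[1], P[2].

P[0] = 0x18, P[1] = 0x5D, P[2] = 0x7D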